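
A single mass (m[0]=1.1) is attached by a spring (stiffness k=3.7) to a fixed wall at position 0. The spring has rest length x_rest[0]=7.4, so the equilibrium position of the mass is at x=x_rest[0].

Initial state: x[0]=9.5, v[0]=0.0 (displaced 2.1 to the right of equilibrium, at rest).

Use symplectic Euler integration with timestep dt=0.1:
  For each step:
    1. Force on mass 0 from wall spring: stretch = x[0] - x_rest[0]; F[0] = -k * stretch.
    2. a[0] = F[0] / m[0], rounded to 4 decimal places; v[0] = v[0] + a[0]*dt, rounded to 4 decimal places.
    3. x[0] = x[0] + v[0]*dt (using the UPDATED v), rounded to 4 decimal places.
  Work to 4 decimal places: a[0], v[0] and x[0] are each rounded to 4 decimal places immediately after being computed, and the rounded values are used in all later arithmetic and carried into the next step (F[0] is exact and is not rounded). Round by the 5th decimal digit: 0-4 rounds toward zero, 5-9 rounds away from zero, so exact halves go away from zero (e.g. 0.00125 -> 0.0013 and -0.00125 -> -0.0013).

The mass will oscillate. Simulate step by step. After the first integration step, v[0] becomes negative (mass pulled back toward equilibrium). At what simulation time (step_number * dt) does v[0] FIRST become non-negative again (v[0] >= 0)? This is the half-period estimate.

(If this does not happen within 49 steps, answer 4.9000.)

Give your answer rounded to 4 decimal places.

Answer: 1.8000

Derivation:
Step 0: x=[9.5000] v=[0.0000]
Step 1: x=[9.4294] v=[-0.7064]
Step 2: x=[9.2905] v=[-1.3890]
Step 3: x=[9.0880] v=[-2.0249]
Step 4: x=[8.8287] v=[-2.5927]
Step 5: x=[8.5214] v=[-3.0733]
Step 6: x=[8.1764] v=[-3.4505]
Step 7: x=[7.8052] v=[-3.7117]
Step 8: x=[7.4204] v=[-3.8480]
Step 9: x=[7.0349] v=[-3.8549]
Step 10: x=[6.6617] v=[-3.7321]
Step 11: x=[6.3133] v=[-3.4838]
Step 12: x=[6.0015] v=[-3.1183]
Step 13: x=[5.7367] v=[-2.6479]
Step 14: x=[5.5279] v=[-2.0884]
Step 15: x=[5.3820] v=[-1.4587]
Step 16: x=[5.3040] v=[-0.7799]
Step 17: x=[5.2965] v=[-0.0749]
Step 18: x=[5.3598] v=[0.6326]
First v>=0 after going negative at step 18, time=1.8000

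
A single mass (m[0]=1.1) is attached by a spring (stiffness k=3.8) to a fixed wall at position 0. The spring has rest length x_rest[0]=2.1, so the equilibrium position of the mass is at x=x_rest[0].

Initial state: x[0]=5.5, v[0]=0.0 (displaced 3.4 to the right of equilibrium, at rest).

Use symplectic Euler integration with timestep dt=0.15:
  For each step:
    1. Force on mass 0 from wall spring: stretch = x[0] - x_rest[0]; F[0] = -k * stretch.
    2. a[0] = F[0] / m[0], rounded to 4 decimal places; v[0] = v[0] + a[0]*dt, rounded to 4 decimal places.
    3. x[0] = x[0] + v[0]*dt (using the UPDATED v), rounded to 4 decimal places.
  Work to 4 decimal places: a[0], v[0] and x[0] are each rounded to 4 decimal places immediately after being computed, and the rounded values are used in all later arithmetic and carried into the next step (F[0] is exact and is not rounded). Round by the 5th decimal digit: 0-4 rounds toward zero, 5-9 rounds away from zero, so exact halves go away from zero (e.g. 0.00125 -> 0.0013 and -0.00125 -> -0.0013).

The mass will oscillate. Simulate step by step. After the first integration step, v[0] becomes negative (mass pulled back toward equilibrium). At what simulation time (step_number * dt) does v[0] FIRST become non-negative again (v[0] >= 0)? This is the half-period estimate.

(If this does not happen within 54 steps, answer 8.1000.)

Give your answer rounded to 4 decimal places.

Step 0: x=[5.5000] v=[0.0000]
Step 1: x=[5.2357] v=[-1.7618]
Step 2: x=[4.7277] v=[-3.3867]
Step 3: x=[4.0155] v=[-4.7483]
Step 4: x=[3.1544] v=[-5.7409]
Step 5: x=[2.2113] v=[-6.2873]
Step 6: x=[1.2596] v=[-6.3450]
Step 7: x=[0.3732] v=[-5.9095]
Step 8: x=[-0.3790] v=[-5.0147]
Step 9: x=[-0.9385] v=[-3.7301]
Step 10: x=[-1.2618] v=[-2.1556]
Step 11: x=[-1.3238] v=[-0.4136]
Step 12: x=[-1.1197] v=[1.3606]
First v>=0 after going negative at step 12, time=1.8000

Answer: 1.8000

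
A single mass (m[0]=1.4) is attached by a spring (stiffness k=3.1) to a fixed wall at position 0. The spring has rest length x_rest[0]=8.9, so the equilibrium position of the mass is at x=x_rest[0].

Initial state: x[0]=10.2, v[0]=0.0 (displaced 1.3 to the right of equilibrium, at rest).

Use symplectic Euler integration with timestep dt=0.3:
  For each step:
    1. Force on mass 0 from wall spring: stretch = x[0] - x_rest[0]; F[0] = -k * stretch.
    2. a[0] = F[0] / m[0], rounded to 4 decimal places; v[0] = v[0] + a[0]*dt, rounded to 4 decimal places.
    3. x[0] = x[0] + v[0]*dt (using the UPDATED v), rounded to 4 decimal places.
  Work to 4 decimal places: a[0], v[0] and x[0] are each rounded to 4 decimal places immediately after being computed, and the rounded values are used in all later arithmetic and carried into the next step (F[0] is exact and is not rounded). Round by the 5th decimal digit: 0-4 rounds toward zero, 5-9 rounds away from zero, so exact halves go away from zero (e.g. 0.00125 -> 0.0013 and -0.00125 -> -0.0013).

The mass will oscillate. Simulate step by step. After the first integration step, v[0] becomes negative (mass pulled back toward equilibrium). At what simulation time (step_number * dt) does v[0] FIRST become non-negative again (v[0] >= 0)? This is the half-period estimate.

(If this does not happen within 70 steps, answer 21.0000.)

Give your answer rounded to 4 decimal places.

Answer: 2.1000

Derivation:
Step 0: x=[10.2000] v=[0.0000]
Step 1: x=[9.9409] v=[-0.8636]
Step 2: x=[9.4744] v=[-1.5551]
Step 3: x=[8.8934] v=[-1.9367]
Step 4: x=[8.3137] v=[-1.9323]
Step 5: x=[7.8509] v=[-1.5428]
Step 6: x=[7.5971] v=[-0.8459]
Step 7: x=[7.6030] v=[0.0196]
First v>=0 after going negative at step 7, time=2.1000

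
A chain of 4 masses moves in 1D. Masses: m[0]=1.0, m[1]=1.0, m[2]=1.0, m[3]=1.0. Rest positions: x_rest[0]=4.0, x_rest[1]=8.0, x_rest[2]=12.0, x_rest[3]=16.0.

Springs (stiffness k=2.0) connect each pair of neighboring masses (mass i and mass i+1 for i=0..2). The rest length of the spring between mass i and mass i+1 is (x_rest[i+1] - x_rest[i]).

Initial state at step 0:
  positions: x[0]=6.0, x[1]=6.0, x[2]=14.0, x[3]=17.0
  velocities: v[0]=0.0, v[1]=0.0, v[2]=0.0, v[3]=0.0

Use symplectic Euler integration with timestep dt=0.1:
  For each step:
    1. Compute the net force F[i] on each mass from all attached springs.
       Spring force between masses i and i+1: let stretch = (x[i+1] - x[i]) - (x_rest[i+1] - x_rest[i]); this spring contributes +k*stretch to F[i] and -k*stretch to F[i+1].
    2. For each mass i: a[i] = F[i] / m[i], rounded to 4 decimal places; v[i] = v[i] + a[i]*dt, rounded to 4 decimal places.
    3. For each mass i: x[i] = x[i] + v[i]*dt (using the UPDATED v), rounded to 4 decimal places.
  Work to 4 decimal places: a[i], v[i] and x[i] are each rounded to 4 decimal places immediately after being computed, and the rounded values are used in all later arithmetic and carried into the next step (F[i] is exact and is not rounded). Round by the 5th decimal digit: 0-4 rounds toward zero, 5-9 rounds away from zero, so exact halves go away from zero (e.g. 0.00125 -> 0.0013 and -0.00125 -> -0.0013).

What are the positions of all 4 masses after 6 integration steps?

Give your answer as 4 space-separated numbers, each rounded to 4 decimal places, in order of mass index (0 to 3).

Answer: 4.6319 8.7127 12.3874 17.2682

Derivation:
Step 0: x=[6.0000 6.0000 14.0000 17.0000] v=[0.0000 0.0000 0.0000 0.0000]
Step 1: x=[5.9200 6.1600 13.9000 17.0200] v=[-0.8000 1.6000 -1.0000 0.2000]
Step 2: x=[5.7648 6.4700 13.7076 17.0576] v=[-1.5520 3.1000 -1.9240 0.3760]
Step 3: x=[5.5437 6.9107 13.4375 17.1082] v=[-2.2110 4.4065 -2.7015 0.5060]
Step 4: x=[5.2699 7.4546 13.1102 17.1654] v=[-2.7376 5.4385 -3.2727 0.5719]
Step 5: x=[4.9598 8.0679 12.7509 17.2215] v=[-3.1007 6.1327 -3.5928 0.5609]
Step 6: x=[4.6319 8.7127 12.3874 17.2682] v=[-3.2791 6.4477 -3.6353 0.4668]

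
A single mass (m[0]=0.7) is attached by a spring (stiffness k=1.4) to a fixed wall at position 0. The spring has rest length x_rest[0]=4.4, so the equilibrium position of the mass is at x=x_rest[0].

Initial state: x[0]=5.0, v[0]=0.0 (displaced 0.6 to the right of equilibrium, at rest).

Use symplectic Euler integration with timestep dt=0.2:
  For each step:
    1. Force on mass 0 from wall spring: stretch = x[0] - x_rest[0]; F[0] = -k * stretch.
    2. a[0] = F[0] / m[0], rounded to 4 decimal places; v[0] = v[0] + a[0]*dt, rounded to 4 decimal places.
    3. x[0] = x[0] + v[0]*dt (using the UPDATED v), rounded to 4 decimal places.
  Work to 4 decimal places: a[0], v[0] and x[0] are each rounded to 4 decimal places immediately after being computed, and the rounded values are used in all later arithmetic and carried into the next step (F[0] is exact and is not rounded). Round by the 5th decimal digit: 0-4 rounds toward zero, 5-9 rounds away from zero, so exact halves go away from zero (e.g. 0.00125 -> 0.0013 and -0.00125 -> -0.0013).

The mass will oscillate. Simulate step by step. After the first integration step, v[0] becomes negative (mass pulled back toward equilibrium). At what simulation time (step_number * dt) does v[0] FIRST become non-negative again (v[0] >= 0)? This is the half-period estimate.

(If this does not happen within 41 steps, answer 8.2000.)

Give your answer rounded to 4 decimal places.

Answer: 2.4000

Derivation:
Step 0: x=[5.0000] v=[0.0000]
Step 1: x=[4.9520] v=[-0.2400]
Step 2: x=[4.8598] v=[-0.4608]
Step 3: x=[4.7309] v=[-0.6447]
Step 4: x=[4.5755] v=[-0.7771]
Step 5: x=[4.4060] v=[-0.8473]
Step 6: x=[4.2361] v=[-0.8497]
Step 7: x=[4.0793] v=[-0.7841]
Step 8: x=[3.9481] v=[-0.6558]
Step 9: x=[3.8531] v=[-0.4750]
Step 10: x=[3.8019] v=[-0.2562]
Step 11: x=[3.7985] v=[-0.0170]
Step 12: x=[3.8432] v=[0.2236]
First v>=0 after going negative at step 12, time=2.4000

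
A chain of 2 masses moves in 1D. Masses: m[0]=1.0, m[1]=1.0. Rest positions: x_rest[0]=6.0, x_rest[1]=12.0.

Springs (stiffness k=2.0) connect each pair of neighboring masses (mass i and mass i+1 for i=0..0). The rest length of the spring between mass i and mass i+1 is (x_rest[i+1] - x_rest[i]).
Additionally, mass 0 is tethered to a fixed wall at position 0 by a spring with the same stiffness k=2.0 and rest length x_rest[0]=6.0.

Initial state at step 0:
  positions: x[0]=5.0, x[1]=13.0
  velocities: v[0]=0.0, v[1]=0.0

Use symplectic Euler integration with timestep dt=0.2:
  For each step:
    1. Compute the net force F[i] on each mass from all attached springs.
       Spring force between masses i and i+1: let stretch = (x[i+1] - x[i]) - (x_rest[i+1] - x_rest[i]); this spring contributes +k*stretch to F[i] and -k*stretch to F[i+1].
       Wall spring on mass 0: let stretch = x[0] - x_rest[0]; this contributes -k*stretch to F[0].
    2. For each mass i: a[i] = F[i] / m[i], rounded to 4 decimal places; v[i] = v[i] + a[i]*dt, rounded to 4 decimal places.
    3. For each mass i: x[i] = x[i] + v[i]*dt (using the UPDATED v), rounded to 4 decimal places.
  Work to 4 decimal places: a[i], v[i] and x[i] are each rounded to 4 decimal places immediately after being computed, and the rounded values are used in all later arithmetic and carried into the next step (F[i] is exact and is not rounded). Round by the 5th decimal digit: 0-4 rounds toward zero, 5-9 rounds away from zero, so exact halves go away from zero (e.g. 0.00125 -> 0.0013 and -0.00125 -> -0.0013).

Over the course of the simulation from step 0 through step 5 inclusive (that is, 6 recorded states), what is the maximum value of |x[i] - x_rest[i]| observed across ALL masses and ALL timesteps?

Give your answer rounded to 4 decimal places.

Answer: 1.0893

Derivation:
Step 0: x=[5.0000 13.0000] v=[0.0000 0.0000]
Step 1: x=[5.2400 12.8400] v=[1.2000 -0.8000]
Step 2: x=[5.6688 12.5520] v=[2.1440 -1.4400]
Step 3: x=[6.1948 12.1933] v=[2.6298 -1.7933]
Step 4: x=[6.7051 11.8348] v=[2.5513 -1.7927]
Step 5: x=[7.0893 11.5459] v=[1.9211 -1.4446]
Max displacement = 1.0893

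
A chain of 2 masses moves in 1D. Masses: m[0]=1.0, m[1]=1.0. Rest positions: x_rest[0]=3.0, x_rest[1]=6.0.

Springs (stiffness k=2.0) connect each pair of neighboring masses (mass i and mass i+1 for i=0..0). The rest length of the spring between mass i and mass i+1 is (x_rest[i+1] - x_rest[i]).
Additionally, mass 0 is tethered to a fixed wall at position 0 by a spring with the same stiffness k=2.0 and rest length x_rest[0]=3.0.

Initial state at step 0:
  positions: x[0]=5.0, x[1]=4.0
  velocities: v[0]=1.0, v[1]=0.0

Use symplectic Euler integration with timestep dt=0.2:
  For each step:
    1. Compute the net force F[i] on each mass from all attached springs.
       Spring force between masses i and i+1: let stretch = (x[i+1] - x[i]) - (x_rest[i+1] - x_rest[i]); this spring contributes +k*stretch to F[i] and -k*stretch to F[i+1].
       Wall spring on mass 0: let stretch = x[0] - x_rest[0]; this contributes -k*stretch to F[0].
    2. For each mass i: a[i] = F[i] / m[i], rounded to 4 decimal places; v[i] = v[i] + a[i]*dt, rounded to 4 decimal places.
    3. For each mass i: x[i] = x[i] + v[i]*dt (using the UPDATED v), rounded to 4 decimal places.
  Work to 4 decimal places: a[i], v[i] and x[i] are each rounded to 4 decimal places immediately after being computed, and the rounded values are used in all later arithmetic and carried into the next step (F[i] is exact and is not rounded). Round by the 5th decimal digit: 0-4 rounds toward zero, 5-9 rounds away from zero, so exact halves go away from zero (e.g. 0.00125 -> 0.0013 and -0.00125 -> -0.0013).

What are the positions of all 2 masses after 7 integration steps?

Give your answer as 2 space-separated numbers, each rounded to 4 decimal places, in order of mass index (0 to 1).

Answer: 0.8996 7.7704

Derivation:
Step 0: x=[5.0000 4.0000] v=[1.0000 0.0000]
Step 1: x=[4.7200 4.3200] v=[-1.4000 1.6000]
Step 2: x=[4.0304 4.9120] v=[-3.4480 2.9600]
Step 3: x=[3.0889 5.6735] v=[-4.7075 3.8074]
Step 4: x=[2.1071 6.4682] v=[-4.9092 3.9736]
Step 5: x=[1.3056 7.1540] v=[-4.0076 3.4292]
Step 6: x=[0.8675 7.6120] v=[-2.1905 2.2898]
Step 7: x=[0.8996 7.7704] v=[0.1603 0.7920]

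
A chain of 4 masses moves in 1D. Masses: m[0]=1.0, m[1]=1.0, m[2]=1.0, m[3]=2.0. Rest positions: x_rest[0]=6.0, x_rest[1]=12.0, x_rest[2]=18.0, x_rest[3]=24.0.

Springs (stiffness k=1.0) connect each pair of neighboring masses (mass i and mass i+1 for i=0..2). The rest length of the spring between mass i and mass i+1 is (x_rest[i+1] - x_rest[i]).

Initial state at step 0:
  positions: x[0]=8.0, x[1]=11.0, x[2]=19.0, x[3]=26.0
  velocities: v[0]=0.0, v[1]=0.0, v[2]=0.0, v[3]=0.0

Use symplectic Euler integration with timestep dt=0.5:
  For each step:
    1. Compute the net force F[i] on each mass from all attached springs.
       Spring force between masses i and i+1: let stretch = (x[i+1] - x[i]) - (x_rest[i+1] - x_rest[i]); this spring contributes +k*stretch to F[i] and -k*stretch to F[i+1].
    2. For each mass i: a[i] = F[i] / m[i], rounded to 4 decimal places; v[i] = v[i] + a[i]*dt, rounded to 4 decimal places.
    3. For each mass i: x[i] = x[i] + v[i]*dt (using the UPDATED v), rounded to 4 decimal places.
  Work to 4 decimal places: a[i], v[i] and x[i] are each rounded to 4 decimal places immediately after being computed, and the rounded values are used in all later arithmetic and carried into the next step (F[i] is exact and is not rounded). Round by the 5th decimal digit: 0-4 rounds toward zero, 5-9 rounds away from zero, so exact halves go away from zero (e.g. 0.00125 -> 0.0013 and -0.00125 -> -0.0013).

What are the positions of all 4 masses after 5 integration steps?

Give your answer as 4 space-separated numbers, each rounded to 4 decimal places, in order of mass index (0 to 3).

Step 0: x=[8.0000 11.0000 19.0000 26.0000] v=[0.0000 0.0000 0.0000 0.0000]
Step 1: x=[7.2500 12.2500 18.7500 25.8750] v=[-1.5000 2.5000 -0.5000 -0.2500]
Step 2: x=[6.2500 13.8750 18.6563 25.6094] v=[-2.0000 3.2500 -0.1875 -0.5313]
Step 3: x=[5.6563 14.7891 19.1055 25.2246] v=[-1.1875 1.8282 0.8984 -0.7696]
Step 4: x=[5.8458 14.4991 20.0054 24.8249] v=[0.3789 -0.5800 1.7998 -0.7994]
Step 5: x=[6.6986 13.4224 20.7336 24.5728] v=[1.7056 -2.1535 1.4564 -0.5043]

Answer: 6.6986 13.4224 20.7336 24.5728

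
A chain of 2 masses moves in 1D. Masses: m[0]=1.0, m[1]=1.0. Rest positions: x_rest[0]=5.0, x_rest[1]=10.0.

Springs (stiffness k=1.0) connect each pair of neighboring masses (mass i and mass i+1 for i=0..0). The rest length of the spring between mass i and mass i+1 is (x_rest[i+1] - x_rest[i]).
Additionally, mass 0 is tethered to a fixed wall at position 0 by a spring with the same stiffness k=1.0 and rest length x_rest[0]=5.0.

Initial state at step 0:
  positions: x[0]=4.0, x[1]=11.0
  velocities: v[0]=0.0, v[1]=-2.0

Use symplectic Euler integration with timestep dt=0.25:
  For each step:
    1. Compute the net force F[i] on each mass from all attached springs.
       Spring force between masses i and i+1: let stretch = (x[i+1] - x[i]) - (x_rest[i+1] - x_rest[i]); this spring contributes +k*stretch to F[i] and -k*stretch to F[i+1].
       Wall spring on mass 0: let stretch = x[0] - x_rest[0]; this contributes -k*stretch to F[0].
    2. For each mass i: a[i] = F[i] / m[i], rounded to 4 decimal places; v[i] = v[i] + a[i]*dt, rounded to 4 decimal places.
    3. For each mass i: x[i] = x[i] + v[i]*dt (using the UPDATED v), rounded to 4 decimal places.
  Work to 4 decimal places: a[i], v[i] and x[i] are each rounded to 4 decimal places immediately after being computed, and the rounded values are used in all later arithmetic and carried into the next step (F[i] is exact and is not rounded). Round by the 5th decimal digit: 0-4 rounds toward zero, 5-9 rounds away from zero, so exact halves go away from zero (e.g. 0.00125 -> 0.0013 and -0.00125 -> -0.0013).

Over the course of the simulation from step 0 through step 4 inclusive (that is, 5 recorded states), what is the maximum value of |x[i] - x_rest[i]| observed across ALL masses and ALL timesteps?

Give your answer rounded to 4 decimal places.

Step 0: x=[4.0000 11.0000] v=[0.0000 -2.0000]
Step 1: x=[4.1875 10.3750] v=[0.7500 -2.5000]
Step 2: x=[4.5000 9.6758] v=[1.2500 -2.7969]
Step 3: x=[4.8548 8.9656] v=[1.4190 -2.8409]
Step 4: x=[5.1631 8.3110] v=[1.2330 -2.6186]
Max displacement = 1.6890

Answer: 1.6890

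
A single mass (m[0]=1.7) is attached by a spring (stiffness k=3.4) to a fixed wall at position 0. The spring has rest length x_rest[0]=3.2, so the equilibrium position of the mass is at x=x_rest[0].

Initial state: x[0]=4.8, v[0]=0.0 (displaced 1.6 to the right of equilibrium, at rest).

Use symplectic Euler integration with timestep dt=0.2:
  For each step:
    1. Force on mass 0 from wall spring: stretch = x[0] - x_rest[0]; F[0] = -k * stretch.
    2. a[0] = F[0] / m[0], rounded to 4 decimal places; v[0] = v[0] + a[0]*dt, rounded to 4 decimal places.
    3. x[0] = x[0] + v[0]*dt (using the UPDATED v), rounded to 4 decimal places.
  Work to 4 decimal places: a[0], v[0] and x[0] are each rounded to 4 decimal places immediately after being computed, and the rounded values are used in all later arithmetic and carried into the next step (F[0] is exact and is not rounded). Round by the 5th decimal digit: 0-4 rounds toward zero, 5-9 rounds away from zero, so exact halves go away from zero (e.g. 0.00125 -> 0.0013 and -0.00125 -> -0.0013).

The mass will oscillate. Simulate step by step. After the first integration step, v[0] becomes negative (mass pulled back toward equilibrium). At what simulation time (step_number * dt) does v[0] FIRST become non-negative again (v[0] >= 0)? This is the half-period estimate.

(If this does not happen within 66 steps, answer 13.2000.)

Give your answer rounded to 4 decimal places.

Step 0: x=[4.8000] v=[0.0000]
Step 1: x=[4.6720] v=[-0.6400]
Step 2: x=[4.4262] v=[-1.2288]
Step 3: x=[4.0823] v=[-1.7193]
Step 4: x=[3.6679] v=[-2.0722]
Step 5: x=[3.2160] v=[-2.2594]
Step 6: x=[2.7628] v=[-2.2658]
Step 7: x=[2.3446] v=[-2.0909]
Step 8: x=[1.9949] v=[-1.7487]
Step 9: x=[1.7416] v=[-1.2667]
Step 10: x=[1.6049] v=[-0.6833]
Step 11: x=[1.5958] v=[-0.0453]
Step 12: x=[1.7151] v=[0.5964]
First v>=0 after going negative at step 12, time=2.4000

Answer: 2.4000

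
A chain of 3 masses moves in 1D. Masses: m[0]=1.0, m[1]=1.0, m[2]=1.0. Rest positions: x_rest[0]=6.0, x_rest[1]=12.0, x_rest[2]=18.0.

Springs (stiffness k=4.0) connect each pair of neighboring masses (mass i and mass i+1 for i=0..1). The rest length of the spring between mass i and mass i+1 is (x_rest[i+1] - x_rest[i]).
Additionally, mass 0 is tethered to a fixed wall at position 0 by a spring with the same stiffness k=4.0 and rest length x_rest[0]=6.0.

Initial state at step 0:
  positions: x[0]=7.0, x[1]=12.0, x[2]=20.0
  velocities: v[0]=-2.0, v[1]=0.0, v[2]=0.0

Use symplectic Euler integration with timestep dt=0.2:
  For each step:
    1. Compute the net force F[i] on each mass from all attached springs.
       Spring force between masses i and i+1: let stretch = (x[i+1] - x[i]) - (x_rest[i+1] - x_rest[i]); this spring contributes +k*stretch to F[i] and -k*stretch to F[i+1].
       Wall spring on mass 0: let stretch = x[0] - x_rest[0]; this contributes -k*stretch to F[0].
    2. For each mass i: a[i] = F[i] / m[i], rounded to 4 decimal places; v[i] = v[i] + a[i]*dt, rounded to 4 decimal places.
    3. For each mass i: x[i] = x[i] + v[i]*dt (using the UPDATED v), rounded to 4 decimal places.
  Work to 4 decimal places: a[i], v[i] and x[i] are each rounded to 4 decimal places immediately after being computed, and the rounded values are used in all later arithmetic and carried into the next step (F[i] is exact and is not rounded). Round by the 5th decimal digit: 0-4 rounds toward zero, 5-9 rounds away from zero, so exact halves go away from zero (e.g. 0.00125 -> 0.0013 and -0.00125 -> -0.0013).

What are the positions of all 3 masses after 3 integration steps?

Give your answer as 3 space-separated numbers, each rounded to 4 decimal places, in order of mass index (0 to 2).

Step 0: x=[7.0000 12.0000 20.0000] v=[-2.0000 0.0000 0.0000]
Step 1: x=[6.2800 12.4800 19.6800] v=[-3.6000 2.4000 -1.6000]
Step 2: x=[5.5472 13.1200 19.1680] v=[-3.6640 3.2000 -2.5600]
Step 3: x=[5.1385 13.5160 18.6483] v=[-2.0435 1.9802 -2.5984]

Answer: 5.1385 13.5160 18.6483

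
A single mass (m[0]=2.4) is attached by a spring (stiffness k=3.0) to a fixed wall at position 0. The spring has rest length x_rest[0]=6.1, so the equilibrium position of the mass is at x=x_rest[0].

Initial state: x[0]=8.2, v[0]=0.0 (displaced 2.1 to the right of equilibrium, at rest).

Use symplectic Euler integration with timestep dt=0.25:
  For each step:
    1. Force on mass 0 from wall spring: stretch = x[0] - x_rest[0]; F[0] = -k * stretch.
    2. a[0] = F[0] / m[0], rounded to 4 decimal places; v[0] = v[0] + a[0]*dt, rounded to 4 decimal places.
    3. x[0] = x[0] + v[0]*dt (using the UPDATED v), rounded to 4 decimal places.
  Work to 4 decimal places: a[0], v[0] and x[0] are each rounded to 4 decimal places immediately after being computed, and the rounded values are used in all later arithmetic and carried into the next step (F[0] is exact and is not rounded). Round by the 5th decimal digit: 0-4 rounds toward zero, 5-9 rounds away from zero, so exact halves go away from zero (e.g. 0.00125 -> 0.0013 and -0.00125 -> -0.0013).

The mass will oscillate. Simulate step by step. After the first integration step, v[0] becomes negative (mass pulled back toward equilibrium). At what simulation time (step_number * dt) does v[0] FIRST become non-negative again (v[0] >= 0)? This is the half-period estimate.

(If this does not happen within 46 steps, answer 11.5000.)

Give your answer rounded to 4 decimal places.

Step 0: x=[8.2000] v=[0.0000]
Step 1: x=[8.0359] v=[-0.6563]
Step 2: x=[7.7206] v=[-1.2613]
Step 3: x=[7.2787] v=[-1.7678]
Step 4: x=[6.7447] v=[-2.1362]
Step 5: x=[6.1603] v=[-2.3377]
Step 6: x=[5.5712] v=[-2.3566]
Step 7: x=[5.0234] v=[-2.1914]
Step 8: x=[4.5597] v=[-1.8550]
Step 9: x=[4.2163] v=[-1.3737]
Step 10: x=[4.0200] v=[-0.7851]
Step 11: x=[3.9862] v=[-0.1351]
Step 12: x=[4.1176] v=[0.5255]
First v>=0 after going negative at step 12, time=3.0000

Answer: 3.0000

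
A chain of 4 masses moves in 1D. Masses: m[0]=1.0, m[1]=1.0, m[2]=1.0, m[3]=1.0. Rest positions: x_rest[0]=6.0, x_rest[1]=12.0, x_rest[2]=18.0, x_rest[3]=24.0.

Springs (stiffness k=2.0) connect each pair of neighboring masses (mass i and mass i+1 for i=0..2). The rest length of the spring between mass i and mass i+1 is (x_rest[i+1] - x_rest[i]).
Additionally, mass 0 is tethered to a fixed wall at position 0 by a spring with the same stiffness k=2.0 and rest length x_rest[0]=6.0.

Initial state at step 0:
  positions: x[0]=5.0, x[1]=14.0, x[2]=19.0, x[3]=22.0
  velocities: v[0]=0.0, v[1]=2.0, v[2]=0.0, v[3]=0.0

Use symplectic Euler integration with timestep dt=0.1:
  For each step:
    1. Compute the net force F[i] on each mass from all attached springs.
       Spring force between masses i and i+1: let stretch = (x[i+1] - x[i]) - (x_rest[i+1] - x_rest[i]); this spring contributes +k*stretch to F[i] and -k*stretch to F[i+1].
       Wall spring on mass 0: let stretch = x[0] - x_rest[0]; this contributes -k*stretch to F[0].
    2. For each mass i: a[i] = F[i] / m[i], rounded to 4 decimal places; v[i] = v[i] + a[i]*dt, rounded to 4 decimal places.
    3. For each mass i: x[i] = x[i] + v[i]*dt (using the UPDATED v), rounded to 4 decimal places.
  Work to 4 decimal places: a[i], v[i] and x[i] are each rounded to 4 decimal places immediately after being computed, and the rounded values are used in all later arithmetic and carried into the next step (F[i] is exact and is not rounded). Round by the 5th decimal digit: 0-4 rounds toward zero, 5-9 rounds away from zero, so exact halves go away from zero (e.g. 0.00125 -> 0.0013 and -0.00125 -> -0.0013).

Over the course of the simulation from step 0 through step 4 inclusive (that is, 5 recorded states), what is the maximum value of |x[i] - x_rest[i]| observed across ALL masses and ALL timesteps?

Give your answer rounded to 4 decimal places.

Step 0: x=[5.0000 14.0000 19.0000 22.0000] v=[0.0000 2.0000 0.0000 0.0000]
Step 1: x=[5.0800 14.1200 18.9600 22.0600] v=[0.8000 1.2000 -0.4000 0.6000]
Step 2: x=[5.2392 14.1560 18.8852 22.1780] v=[1.5920 0.3600 -0.7480 1.1800]
Step 3: x=[5.4720 14.1083 18.7817 22.3501] v=[2.3275 -0.4775 -1.0353 1.7214]
Step 4: x=[5.7680 13.9813 18.6561 22.5709] v=[2.9604 -1.2701 -1.2563 2.2077]
Max displacement = 2.1560

Answer: 2.1560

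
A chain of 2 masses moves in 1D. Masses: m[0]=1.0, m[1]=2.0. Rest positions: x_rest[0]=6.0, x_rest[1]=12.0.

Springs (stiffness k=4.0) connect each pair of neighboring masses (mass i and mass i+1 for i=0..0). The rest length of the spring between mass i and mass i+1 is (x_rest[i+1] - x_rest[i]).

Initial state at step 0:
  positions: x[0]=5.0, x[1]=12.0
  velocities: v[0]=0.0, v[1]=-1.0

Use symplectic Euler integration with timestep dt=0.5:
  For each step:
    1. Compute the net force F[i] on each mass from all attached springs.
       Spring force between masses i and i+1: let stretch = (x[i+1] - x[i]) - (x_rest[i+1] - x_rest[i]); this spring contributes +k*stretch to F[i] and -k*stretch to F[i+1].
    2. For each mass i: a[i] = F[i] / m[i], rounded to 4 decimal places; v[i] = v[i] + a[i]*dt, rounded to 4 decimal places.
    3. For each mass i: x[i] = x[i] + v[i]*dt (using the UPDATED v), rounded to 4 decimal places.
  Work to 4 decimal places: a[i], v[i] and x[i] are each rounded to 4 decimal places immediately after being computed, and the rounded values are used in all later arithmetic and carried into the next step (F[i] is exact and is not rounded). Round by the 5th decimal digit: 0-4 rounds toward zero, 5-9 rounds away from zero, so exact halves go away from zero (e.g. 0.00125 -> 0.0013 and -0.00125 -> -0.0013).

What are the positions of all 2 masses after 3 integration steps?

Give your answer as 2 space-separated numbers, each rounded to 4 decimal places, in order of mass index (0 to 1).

Answer: 4.5000 10.7500

Derivation:
Step 0: x=[5.0000 12.0000] v=[0.0000 -1.0000]
Step 1: x=[6.0000 11.0000] v=[2.0000 -2.0000]
Step 2: x=[6.0000 10.5000] v=[0.0000 -1.0000]
Step 3: x=[4.5000 10.7500] v=[-3.0000 0.5000]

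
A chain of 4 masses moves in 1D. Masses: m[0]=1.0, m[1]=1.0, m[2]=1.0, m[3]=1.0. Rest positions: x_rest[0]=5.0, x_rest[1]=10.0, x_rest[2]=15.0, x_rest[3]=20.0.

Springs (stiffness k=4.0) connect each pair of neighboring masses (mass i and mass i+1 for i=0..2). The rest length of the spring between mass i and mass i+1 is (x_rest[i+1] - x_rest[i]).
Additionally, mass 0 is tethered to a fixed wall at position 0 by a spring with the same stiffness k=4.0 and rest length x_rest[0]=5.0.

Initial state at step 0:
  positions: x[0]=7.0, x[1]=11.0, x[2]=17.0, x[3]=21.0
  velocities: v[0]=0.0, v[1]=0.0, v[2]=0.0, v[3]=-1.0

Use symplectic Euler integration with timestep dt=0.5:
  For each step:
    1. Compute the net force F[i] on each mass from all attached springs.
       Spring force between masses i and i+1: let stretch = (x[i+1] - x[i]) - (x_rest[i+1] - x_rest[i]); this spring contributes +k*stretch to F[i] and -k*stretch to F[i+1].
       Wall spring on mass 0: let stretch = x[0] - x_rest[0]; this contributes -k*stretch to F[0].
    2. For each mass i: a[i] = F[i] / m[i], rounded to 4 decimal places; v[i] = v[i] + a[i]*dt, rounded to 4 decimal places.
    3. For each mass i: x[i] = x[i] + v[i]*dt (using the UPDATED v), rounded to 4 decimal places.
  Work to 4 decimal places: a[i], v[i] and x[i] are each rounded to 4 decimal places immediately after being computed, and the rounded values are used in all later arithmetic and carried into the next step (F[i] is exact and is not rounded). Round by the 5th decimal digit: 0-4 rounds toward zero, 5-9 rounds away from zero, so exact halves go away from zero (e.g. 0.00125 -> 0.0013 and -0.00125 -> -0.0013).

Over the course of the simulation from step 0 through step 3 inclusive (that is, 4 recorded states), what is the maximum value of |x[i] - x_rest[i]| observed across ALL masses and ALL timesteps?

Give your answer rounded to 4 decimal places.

Step 0: x=[7.0000 11.0000 17.0000 21.0000] v=[0.0000 0.0000 0.0000 -1.0000]
Step 1: x=[4.0000 13.0000 15.0000 21.5000] v=[-6.0000 4.0000 -4.0000 1.0000]
Step 2: x=[6.0000 8.0000 17.5000 20.5000] v=[4.0000 -10.0000 5.0000 -2.0000]
Step 3: x=[4.0000 10.5000 13.5000 21.5000] v=[-4.0000 5.0000 -8.0000 2.0000]
Max displacement = 3.0000

Answer: 3.0000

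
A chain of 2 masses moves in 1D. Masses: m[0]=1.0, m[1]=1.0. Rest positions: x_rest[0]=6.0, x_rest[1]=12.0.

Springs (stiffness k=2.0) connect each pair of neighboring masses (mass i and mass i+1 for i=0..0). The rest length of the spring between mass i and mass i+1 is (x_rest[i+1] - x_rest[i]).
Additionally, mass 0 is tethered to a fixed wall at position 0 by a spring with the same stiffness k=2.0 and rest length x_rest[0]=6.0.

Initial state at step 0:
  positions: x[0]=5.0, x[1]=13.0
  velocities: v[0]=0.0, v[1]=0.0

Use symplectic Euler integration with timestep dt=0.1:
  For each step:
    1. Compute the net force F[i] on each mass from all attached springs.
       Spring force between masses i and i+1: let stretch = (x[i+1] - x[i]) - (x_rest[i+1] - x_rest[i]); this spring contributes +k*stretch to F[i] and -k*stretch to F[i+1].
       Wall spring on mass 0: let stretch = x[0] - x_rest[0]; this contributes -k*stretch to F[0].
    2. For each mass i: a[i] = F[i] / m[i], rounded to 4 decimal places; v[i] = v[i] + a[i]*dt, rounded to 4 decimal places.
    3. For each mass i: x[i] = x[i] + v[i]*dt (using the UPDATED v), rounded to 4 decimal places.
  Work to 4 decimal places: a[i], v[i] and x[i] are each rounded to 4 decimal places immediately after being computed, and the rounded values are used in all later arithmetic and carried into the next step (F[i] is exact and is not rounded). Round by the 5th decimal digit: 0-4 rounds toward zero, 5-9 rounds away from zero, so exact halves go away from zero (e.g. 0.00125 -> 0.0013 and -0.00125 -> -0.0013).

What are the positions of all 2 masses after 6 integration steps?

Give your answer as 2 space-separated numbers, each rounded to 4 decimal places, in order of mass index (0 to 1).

Step 0: x=[5.0000 13.0000] v=[0.0000 0.0000]
Step 1: x=[5.0600 12.9600] v=[0.6000 -0.4000]
Step 2: x=[5.1768 12.8820] v=[1.1680 -0.7800]
Step 3: x=[5.3442 12.7699] v=[1.6737 -1.1210]
Step 4: x=[5.5532 12.6293] v=[2.0900 -1.4061]
Step 5: x=[5.7927 12.4672] v=[2.3946 -1.6213]
Step 6: x=[6.0498 12.2916] v=[2.5710 -1.7562]

Answer: 6.0498 12.2916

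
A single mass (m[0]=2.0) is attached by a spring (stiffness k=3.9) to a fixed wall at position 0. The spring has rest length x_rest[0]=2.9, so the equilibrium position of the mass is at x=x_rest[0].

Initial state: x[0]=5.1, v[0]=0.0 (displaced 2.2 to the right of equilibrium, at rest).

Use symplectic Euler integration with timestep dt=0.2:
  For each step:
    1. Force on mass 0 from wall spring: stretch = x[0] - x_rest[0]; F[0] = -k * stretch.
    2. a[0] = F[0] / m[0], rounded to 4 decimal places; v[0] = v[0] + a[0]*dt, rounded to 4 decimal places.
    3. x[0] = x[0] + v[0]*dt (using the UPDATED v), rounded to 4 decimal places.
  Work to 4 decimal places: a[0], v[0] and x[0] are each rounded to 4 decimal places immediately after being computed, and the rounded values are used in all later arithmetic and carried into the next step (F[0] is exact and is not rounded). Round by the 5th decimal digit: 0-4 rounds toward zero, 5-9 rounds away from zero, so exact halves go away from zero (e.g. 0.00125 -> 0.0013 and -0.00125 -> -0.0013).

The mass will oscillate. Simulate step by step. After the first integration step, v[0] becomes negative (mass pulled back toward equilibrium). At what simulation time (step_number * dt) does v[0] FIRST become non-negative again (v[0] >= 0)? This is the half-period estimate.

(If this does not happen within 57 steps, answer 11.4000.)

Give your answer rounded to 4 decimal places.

Step 0: x=[5.1000] v=[0.0000]
Step 1: x=[4.9284] v=[-0.8580]
Step 2: x=[4.5986] v=[-1.6491]
Step 3: x=[4.1363] v=[-2.3116]
Step 4: x=[3.5775] v=[-2.7938]
Step 5: x=[2.9659] v=[-3.0580]
Step 6: x=[2.3492] v=[-3.0837]
Step 7: x=[1.7754] v=[-2.8689]
Step 8: x=[1.2893] v=[-2.4303]
Step 9: x=[0.9289] v=[-1.8021]
Step 10: x=[0.7222] v=[-1.0334]
Step 11: x=[0.6854] v=[-0.1841]
Step 12: x=[0.8213] v=[0.6796]
First v>=0 after going negative at step 12, time=2.4000

Answer: 2.4000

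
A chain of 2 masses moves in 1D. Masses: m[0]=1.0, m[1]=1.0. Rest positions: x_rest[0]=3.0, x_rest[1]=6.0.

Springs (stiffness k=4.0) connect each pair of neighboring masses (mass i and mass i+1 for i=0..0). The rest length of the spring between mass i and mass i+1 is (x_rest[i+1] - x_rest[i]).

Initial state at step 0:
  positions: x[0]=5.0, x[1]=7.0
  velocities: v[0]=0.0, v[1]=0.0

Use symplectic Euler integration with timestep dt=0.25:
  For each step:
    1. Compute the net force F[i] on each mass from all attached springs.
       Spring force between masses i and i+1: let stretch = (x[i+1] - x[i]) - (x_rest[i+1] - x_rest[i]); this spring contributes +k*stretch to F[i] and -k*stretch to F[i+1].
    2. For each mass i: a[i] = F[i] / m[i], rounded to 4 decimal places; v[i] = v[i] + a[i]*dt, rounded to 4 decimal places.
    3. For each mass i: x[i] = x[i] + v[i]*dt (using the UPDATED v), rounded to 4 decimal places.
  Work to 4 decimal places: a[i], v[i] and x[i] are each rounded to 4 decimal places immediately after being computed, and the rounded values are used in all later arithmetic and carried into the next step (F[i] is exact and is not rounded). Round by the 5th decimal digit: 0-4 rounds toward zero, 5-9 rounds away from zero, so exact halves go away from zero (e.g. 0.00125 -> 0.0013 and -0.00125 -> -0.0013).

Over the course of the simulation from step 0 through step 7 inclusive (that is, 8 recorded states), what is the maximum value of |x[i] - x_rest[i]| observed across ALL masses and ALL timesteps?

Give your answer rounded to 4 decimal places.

Step 0: x=[5.0000 7.0000] v=[0.0000 0.0000]
Step 1: x=[4.7500 7.2500] v=[-1.0000 1.0000]
Step 2: x=[4.3750 7.6250] v=[-1.5000 1.5000]
Step 3: x=[4.0625 7.9375] v=[-1.2500 1.2500]
Step 4: x=[3.9688 8.0313] v=[-0.3750 0.3750]
Step 5: x=[4.1407 7.8594] v=[0.6875 -0.6875]
Step 6: x=[4.4923 7.5079] v=[1.4062 -1.4062]
Step 7: x=[4.8478 7.1525] v=[1.4218 -1.4218]
Max displacement = 2.0313

Answer: 2.0313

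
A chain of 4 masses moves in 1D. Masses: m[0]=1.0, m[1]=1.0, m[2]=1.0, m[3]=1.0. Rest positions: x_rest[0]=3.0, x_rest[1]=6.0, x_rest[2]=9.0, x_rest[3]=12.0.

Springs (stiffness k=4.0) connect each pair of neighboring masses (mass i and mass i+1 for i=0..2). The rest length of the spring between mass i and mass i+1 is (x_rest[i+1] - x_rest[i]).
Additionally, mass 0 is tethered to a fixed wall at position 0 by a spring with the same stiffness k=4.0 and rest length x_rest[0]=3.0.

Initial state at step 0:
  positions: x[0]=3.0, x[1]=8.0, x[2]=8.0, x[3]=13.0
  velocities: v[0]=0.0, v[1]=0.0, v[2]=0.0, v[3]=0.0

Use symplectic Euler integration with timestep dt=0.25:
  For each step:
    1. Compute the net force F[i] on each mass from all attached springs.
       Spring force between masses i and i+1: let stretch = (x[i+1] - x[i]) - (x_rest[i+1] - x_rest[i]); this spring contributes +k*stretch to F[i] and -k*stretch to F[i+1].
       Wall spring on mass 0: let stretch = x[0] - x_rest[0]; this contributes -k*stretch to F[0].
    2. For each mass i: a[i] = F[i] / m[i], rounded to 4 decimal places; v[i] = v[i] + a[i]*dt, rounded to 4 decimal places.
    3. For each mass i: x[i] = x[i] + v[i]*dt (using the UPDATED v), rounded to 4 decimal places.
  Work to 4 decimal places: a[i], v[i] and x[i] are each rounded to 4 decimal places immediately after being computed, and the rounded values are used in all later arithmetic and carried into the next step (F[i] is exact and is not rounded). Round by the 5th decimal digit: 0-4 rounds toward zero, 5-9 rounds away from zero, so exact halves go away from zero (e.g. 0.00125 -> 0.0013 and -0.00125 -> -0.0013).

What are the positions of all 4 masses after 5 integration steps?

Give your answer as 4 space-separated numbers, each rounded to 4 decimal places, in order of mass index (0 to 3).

Step 0: x=[3.0000 8.0000 8.0000 13.0000] v=[0.0000 0.0000 0.0000 0.0000]
Step 1: x=[3.5000 6.7500 9.2500 12.5000] v=[2.0000 -5.0000 5.0000 -2.0000]
Step 2: x=[3.9375 5.3125 10.6875 11.9375] v=[1.7500 -5.7500 5.7500 -2.2500]
Step 3: x=[3.7344 4.8750 11.0938 11.8125] v=[-0.8125 -1.7500 1.6250 -0.5000]
Step 4: x=[2.8828 5.7071 10.1250 12.2578] v=[-3.4063 3.3282 -3.8751 1.7813]
Step 5: x=[2.0166 6.9376 8.5850 12.9199] v=[-3.4648 4.9218 -6.1602 2.6485]

Answer: 2.0166 6.9376 8.5850 12.9199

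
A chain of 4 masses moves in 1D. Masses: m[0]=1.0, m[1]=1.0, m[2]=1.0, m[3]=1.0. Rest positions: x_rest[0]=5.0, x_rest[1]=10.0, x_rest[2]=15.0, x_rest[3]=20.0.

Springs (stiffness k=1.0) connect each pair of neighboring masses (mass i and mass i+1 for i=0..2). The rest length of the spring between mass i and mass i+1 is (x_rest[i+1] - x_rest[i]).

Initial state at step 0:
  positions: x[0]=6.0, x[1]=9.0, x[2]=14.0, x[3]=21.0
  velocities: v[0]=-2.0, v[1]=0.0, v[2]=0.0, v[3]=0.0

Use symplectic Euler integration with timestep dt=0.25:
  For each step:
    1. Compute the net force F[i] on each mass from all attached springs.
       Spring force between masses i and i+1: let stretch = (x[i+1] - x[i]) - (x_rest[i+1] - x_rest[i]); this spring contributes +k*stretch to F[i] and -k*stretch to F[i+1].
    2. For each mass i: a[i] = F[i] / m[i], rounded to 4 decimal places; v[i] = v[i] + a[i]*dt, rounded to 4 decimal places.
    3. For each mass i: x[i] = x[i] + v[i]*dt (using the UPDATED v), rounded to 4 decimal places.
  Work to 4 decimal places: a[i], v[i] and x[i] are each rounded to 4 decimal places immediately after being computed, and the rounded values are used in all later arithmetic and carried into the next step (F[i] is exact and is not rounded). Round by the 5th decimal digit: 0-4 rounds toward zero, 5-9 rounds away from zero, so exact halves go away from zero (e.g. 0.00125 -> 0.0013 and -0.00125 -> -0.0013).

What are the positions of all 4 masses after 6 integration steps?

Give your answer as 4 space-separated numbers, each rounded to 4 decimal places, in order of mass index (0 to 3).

Step 0: x=[6.0000 9.0000 14.0000 21.0000] v=[-2.0000 0.0000 0.0000 0.0000]
Step 1: x=[5.3750 9.1250 14.1250 20.8750] v=[-2.5000 0.5000 0.5000 -0.5000]
Step 2: x=[4.6719 9.3281 14.3594 20.6406] v=[-2.8125 0.8125 0.9375 -0.9375]
Step 3: x=[3.9473 9.5547 14.6719 20.3262] v=[-2.8985 0.9063 1.2500 -1.2578]
Step 4: x=[3.2606 9.7507 15.0180 19.9709] v=[-2.7467 0.7838 1.3843 -1.4214]
Step 5: x=[2.6671 9.8702 15.3444 19.6185] v=[-2.3742 0.4781 1.3057 -1.4096]
Step 6: x=[2.2113 9.8817 15.5958 19.3115] v=[-1.8234 0.0459 1.0057 -1.2281]

Answer: 2.2113 9.8817 15.5958 19.3115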